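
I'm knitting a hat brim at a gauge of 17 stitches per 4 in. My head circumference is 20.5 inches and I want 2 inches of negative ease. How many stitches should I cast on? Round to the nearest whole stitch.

79 stitches.

Finished = 20.5 − 2 = 18.5 in.
17 / 4 = 4.25 sts per inch.
18.50 × 4.25 = 78.62 sts.
→ 79 sts.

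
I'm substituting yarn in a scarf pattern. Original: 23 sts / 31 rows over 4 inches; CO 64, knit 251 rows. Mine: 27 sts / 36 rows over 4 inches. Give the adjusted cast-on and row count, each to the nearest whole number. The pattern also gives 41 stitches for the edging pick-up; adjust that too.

Cast on 75 stitches; work 291 rows; edging pick-up 48 stitches.

Stitches: 64 × 27/23 = 75.13 → 75.
Rows: 251 × 36/31 = 291.48 → 291.
edging pick-up: 41 × 27/23 = 48.13 → 48.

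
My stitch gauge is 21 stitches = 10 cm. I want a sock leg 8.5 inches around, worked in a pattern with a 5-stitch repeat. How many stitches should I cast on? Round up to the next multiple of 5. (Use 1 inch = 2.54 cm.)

8.5 in = 8.5 × 2.54 = 21.59 cm.
21 / 10 = 2.1 sts/cm.
21.59 × 2.1 = 45.34 sts.
→ 50.

CO 50 sts.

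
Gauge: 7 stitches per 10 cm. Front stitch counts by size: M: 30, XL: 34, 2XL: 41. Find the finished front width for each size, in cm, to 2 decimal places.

7/10 = 0.7 sts per cm.
M: 30 / 0.7 = 42.857 → 42.86 cm.
XL: 34 / 0.7 = 48.571 → 48.57 cm.
2XL: 41 / 0.7 = 58.571 → 58.57 cm.

M 42.86 cm; XL 48.57 cm; 2XL 58.57 cm.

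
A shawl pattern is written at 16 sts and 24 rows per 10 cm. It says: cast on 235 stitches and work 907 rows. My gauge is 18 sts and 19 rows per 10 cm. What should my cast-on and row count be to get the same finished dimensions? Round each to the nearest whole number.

Stitches: 235 × 18/16 = 264.38 → 264.
Rows: 907 × 19/24 = 718.04 → 718.

Cast on 264 stitches; work 718 rows.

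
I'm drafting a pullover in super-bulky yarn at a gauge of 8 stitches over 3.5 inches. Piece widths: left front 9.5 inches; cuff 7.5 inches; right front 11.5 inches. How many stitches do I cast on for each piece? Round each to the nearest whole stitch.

left front 22; cuff 17; right front 26.

Rate = 8/3.5 = 2.286 sts per in.
left front: 9.5 × 2.286 = 21.71 → 22.
cuff: 7.5 × 2.286 = 17.14 → 17.
right front: 11.5 × 2.286 = 26.29 → 26.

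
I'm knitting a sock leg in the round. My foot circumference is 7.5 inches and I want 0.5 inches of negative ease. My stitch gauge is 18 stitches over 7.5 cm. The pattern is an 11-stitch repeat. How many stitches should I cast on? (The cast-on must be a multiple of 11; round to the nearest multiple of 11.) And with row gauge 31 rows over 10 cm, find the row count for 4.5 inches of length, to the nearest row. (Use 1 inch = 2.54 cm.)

Cast on 44 stitches; work 35 rows.

Finished = 7.5 − 0.5 = 7 inches.
7 inches × 2.54 = 17.78 cm.
18/7.5 = 2.4 sts per cm; 17.78 × 2.4 = 42.67 sts.
Nearest multiple of 11 → 44.
4.5 inches = 11.43 cm; × 3.1 = 35.43 → 35 rows.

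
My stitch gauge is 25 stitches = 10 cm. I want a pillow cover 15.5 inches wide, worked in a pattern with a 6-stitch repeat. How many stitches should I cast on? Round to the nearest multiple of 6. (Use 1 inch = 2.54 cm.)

CO 96 sts.

15.5 in = 15.5 × 2.54 = 39.37 cm.
25 / 10 = 2.5 sts/cm.
39.37 × 2.5 = 98.42 sts.
→ 96.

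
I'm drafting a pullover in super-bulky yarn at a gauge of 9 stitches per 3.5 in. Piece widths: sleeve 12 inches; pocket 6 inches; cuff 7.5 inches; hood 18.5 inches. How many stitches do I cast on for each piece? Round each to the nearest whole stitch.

sleeve 31; pocket 15; cuff 19; hood 48.

Rate = 9/3.5 = 2.571 sts per in.
sleeve: 12 × 2.571 = 30.86 → 31.
pocket: 6 × 2.571 = 15.43 → 15.
cuff: 7.5 × 2.571 = 19.29 → 19.
hood: 18.5 × 2.571 = 47.57 → 48.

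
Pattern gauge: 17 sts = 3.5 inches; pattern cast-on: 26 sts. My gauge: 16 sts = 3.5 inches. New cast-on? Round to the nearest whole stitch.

24 stitches.

Scale factor = 16 / 17 = 0.941.
26 × 16 / 17 = 24.47 sts.
→ 24 sts.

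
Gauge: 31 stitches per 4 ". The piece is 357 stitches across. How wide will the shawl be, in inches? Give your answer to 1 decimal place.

31 stitches / 4 inch = 7.75 stitches per inch.
357 / 7.75 = 46.06 inches.

46.1 inches.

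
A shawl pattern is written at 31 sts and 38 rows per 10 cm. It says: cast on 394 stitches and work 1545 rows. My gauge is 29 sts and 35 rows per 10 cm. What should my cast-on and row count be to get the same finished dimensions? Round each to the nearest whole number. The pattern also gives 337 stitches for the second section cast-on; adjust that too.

Stitches: 394 × 29/31 = 368.58 → 369.
Rows: 1545 × 35/38 = 1423.03 → 1423.
second section cast-on: 337 × 29/31 = 315.26 → 315.

Cast on 369 stitches; work 1423 rows; second section cast-on 315 stitches.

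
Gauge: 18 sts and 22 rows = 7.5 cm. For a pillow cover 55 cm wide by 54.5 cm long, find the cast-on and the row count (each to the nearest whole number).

Stitch gauge = 18/7.5 = 2.4 sts/cm; 55 × 2.4 = 132.00 → 132 sts.
Row gauge = 22/7.5 = 2.933 rows/cm; 54.5 × 2.933 = 159.87 → 160 rows.

Cast on 132 stitches and work 160 rows.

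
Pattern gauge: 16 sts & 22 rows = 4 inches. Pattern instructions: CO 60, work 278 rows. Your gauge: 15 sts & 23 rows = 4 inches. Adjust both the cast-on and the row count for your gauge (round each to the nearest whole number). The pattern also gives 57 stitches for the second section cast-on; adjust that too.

Stitches: 60 × 15/16 = 56.25 → 56.
Rows: 278 × 23/22 = 290.64 → 291.
second section cast-on: 57 × 15/16 = 53.44 → 53.

Cast on 56 stitches; work 291 rows; second section cast-on 53 stitches.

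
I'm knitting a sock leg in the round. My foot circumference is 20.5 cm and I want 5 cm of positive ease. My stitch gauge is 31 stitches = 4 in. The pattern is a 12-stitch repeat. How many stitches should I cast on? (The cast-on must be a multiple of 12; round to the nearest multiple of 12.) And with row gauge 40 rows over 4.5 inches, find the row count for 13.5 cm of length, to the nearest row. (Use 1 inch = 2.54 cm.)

Cast on 72 stitches; work 47 rows.

Finished = 20.5 + 5 = 25.5 cm.
25.5 cm × 1/2.54 = 10.04 inches.
31/4 = 7.75 sts per in; 10.04 × 7.75 = 77.81 sts.
Nearest multiple of 12 → 72.
13.5 cm = 5.31 inches; × 8.889 = 47.24 → 47 rows.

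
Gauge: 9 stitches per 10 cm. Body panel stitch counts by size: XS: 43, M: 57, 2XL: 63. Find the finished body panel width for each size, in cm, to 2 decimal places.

XS 47.78 cm; M 63.33 cm; 2XL 70.00 cm.

9/10 = 0.9 sts per cm.
XS: 43 / 0.9 = 47.778 → 47.78 cm.
M: 57 / 0.9 = 63.333 → 63.33 cm.
2XL: 63 / 0.9 = 70.000 → 70.00 cm.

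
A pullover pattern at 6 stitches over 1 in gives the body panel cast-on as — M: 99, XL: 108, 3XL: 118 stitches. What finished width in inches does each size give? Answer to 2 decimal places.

M 16.50 inches; XL 18.00 inches; 3XL 19.67 inches.

6/1 = 6 sts per in.
M: 99 / 6 = 16.500 → 16.50 in.
XL: 108 / 6 = 18.000 → 18.00 in.
3XL: 118 / 6 = 19.667 → 19.67 in.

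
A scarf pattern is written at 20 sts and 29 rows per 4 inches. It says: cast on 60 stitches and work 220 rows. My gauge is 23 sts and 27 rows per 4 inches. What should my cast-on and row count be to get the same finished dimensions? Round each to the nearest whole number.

Cast on 69 stitches; work 205 rows.

Stitches: 60 × 23/20 = 69.00 → 69.
Rows: 220 × 27/29 = 204.83 → 205.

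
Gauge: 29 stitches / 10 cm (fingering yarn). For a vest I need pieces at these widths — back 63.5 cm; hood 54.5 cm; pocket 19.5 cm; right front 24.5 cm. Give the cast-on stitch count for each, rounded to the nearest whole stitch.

Rate = 29/10 = 2.9 sts per cm.
back: 63.5 × 2.9 = 184.15 → 184.
hood: 54.5 × 2.9 = 158.05 → 158.
pocket: 19.5 × 2.9 = 56.55 → 57.
right front: 24.5 × 2.9 = 71.05 → 71.

back 184; hood 158; pocket 57; right front 71.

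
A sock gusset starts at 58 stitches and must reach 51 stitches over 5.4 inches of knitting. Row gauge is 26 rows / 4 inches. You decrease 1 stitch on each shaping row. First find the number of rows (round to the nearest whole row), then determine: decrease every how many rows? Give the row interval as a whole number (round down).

Decrease every 5th row.

Rows = 5.4 × 6.5 = 35.1 → 35 rows.
Stitches to remove: 7 → 7 shaping rows (at 1 st each).
35 / 7 = 5.00 → every 5 rows.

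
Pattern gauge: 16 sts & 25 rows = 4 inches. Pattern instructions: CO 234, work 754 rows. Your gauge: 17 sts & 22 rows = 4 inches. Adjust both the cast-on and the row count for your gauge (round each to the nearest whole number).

Stitches: 234 × 17/16 = 248.62 → 249.
Rows: 754 × 22/25 = 663.52 → 664.

Cast on 249 stitches; work 664 rows.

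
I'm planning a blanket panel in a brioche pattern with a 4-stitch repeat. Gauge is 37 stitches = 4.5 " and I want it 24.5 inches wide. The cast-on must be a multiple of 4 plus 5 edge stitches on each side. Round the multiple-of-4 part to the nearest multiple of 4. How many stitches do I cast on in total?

37 / 4.5 = 8.222 sts per inch.
24.5 × 8.222 = 201.44 sts.
Less 10 edge sts → 191.44 for the repeat.
Nearest multiple of 4: 192.
Add back 10 edge sts → 202.

202 stitches.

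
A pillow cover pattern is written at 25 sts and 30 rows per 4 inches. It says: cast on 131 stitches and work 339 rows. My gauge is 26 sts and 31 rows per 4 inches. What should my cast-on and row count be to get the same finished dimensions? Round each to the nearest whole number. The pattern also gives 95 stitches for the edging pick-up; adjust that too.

Cast on 136 stitches; work 350 rows; edging pick-up 99 stitches.

Stitches: 131 × 26/25 = 136.24 → 136.
Rows: 339 × 31/30 = 350.30 → 350.
edging pick-up: 95 × 26/25 = 98.80 → 99.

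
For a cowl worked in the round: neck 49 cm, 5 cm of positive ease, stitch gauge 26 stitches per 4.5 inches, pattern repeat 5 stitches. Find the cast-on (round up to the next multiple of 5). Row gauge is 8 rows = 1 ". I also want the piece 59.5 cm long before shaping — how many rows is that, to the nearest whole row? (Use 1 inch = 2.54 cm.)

Cast on 125 stitches; work 187 rows.

Finished = 49 + 5 = 54 cm.
54 cm × 1/2.54 = 21.26 inches.
26/4.5 = 5.778 sts per in; 21.26 × 5.778 = 122.83 sts.
Next multiple of 5 → 125.
59.5 cm = 23.43 inches; × 8 = 187.40 → 187 rows.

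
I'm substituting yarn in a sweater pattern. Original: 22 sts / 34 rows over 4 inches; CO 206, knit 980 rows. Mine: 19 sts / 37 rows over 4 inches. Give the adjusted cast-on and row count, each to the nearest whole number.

Stitches: 206 × 19/22 = 177.91 → 178.
Rows: 980 × 37/34 = 1066.47 → 1066.

Cast on 178 stitches; work 1066 rows.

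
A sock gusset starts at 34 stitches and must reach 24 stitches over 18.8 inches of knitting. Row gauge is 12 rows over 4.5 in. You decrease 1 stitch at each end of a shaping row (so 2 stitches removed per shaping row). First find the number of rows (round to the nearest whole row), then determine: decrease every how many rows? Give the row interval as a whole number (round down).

Decrease every 10th row.

Rows = 18.8 × 2.667 = 50.1 → 50 rows.
Stitches to remove: 10 → 5 shaping rows (at 2 st each).
50 / 5 = 10.00 → every 10 rows.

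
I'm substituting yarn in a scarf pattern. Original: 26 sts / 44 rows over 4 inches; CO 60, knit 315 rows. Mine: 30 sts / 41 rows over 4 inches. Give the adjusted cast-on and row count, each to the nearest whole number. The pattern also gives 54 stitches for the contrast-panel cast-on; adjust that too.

Stitches: 60 × 30/26 = 69.23 → 69.
Rows: 315 × 41/44 = 293.52 → 294.
contrast-panel cast-on: 54 × 30/26 = 62.31 → 62.

Cast on 69 stitches; work 294 rows; contrast-panel cast-on 62 stitches.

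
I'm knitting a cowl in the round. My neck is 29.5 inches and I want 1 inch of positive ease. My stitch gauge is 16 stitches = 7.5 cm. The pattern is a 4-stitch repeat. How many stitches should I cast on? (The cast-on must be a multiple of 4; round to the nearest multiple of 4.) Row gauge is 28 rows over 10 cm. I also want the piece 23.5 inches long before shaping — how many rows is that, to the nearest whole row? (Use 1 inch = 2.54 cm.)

Finished = 29.5 + 1 = 30.5 inches.
30.5 inches × 2.54 = 77.47 cm.
16/7.5 = 2.133 sts per cm; 77.47 × 2.133 = 165.27 sts.
Nearest multiple of 4 → 164.
23.5 inches = 59.69 cm; × 2.8 = 167.13 → 167 rows.

Cast on 164 stitches; work 167 rows.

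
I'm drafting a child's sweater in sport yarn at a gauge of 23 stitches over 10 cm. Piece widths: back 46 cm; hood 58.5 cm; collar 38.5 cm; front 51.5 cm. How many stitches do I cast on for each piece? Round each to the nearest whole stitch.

back 106; hood 135; collar 89; front 118.

Rate = 23/10 = 2.3 sts per cm.
back: 46 × 2.3 = 105.80 → 106.
hood: 58.5 × 2.3 = 134.55 → 135.
collar: 38.5 × 2.3 = 88.55 → 89.
front: 51.5 × 2.3 = 118.45 → 118.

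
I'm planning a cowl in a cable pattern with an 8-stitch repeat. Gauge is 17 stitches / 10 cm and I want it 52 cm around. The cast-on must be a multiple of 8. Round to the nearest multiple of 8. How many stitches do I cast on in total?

17 / 10 = 1.7 sts per cm.
52 × 1.7 = 88.40 sts.
Nearest multiple of 8: 88.

88 stitches.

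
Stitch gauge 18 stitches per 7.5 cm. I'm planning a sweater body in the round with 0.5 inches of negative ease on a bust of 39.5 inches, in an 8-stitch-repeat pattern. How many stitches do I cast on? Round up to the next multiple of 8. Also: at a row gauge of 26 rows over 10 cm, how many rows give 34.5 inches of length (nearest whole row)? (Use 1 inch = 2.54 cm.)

Finished = 39.5 − 0.5 = 39 inches.
39 inches × 2.54 = 99.06 cm.
18/7.5 = 2.4 sts per cm; 99.06 × 2.4 = 237.74 sts.
Next multiple of 8 → 240.
34.5 inches = 87.63 cm; × 2.6 = 227.84 → 228 rows.

Cast on 240 stitches; work 228 rows.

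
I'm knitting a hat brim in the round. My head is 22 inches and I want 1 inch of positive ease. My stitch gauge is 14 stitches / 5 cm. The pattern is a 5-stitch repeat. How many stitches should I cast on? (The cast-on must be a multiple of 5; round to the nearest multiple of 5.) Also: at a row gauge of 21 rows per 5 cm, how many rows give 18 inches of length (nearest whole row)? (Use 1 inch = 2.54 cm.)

Cast on 165 stitches; work 192 rows.

Finished = 22 + 1 = 23 inches.
23 inches × 2.54 = 58.42 cm.
14/5 = 2.8 sts per cm; 58.42 × 2.8 = 163.58 sts.
Nearest multiple of 5 → 165.
18 inches = 45.72 cm; × 4.2 = 192.02 → 192 rows.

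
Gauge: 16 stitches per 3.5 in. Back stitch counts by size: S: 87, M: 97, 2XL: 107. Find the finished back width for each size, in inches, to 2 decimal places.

16/3.5 = 4.571 sts per in.
S: 87 / 4.571 = 19.031 → 19.03 in.
M: 97 / 4.571 = 21.219 → 21.22 in.
2XL: 107 / 4.571 = 23.406 → 23.41 in.

S 19.03 inches; M 21.22 inches; 2XL 23.41 inches.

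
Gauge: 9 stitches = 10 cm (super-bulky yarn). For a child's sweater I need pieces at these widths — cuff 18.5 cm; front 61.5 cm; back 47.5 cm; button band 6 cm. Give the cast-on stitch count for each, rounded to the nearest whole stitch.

Rate = 9/10 = 0.9 sts per cm.
cuff: 18.5 × 0.9 = 16.65 → 17.
front: 61.5 × 0.9 = 55.35 → 55.
back: 47.5 × 0.9 = 42.75 → 43.
button band: 6 × 0.9 = 5.40 → 5.

cuff 17; front 55; back 43; button band 5.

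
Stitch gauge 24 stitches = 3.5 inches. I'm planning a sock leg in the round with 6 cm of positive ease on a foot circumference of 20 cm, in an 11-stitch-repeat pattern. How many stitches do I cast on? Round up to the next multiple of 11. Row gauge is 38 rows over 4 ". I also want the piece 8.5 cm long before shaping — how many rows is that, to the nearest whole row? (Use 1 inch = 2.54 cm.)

Cast on 77 stitches; work 32 rows.

Finished = 20 + 6 = 26 cm.
26 cm × 1/2.54 = 10.24 inches.
24/3.5 = 6.857 sts per in; 10.24 × 6.857 = 70.19 sts.
Next multiple of 11 → 77.
8.5 cm = 3.35 inches; × 9.5 = 31.79 → 32 rows.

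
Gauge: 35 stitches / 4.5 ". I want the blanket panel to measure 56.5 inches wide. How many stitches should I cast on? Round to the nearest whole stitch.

CO 439 sts.

35 stitches / 4.5 in = 7.778 stitches per inch.
56.5 × 7.778 = 439.44 stitches.
Round to nearest → 439.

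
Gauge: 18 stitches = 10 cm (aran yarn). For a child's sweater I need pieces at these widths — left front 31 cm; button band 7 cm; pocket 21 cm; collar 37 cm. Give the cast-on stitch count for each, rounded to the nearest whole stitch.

left front 56; button band 13; pocket 38; collar 67.

Rate = 18/10 = 1.8 sts per cm.
left front: 31 × 1.8 = 55.80 → 56.
button band: 7 × 1.8 = 12.60 → 13.
pocket: 21 × 1.8 = 37.80 → 38.
collar: 37 × 1.8 = 66.60 → 67.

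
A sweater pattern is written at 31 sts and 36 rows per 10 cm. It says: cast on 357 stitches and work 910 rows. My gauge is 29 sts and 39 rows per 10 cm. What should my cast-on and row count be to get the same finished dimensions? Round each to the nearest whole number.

Cast on 334 stitches; work 986 rows.

Stitches: 357 × 29/31 = 333.97 → 334.
Rows: 910 × 39/36 = 985.83 → 986.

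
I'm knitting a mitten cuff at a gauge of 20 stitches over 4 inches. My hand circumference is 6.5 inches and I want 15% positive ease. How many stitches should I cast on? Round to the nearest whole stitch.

CO 37 sts.

Finished = 6.5 × 1.15 = 7.47 in.
20 / 4 = 5 sts per inch.
7.47 × 5 = 37.38 sts.
→ 37 sts.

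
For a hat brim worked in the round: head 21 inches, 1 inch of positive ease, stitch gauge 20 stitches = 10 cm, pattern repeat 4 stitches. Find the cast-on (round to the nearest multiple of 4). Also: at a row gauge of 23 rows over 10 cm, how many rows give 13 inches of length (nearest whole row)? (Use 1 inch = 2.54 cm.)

Finished = 21 + 1 = 22 inches.
22 inches × 2.54 = 55.88 cm.
20/10 = 2 sts per cm; 55.88 × 2 = 111.76 sts.
Nearest multiple of 4 → 112.
13 inches = 33.02 cm; × 2.3 = 75.95 → 76 rows.

Cast on 112 stitches; work 76 rows.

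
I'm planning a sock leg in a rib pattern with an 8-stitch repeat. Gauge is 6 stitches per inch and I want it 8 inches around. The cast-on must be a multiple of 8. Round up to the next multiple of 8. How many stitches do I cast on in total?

CO 48 sts.

6 / 1 = 6 sts per inch.
8 × 6 = 48.00 sts.
Next multiple of 8: 48.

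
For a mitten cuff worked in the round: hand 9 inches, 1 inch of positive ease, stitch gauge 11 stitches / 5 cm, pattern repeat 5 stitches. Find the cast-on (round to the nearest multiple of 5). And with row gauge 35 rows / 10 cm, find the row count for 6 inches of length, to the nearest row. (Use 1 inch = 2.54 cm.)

Cast on 55 stitches; work 53 rows.

Finished = 9 + 1 = 10 inches.
10 inches × 2.54 = 25.40 cm.
11/5 = 2.2 sts per cm; 25.40 × 2.2 = 55.88 sts.
Nearest multiple of 5 → 55.
6 inches = 15.24 cm; × 3.5 = 53.34 → 53 rows.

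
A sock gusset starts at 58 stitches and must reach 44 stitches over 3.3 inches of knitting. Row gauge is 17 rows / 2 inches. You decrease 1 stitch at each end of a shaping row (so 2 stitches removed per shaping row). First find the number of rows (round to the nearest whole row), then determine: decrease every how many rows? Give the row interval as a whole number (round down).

Decrease every 4th row.

Rows = 3.3 × 8.5 = 28.0 → 28 rows.
Stitches to remove: 14 → 7 shaping rows (at 2 st each).
28 / 7 = 4.00 → every 4 rows.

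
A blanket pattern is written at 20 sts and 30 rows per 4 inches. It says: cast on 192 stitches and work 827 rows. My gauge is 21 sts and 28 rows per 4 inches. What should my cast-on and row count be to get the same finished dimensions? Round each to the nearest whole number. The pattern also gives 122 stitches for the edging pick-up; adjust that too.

Cast on 202 stitches; work 772 rows; edging pick-up 128 stitches.

Stitches: 192 × 21/20 = 201.60 → 202.
Rows: 827 × 28/30 = 771.87 → 772.
edging pick-up: 122 × 21/20 = 128.10 → 128.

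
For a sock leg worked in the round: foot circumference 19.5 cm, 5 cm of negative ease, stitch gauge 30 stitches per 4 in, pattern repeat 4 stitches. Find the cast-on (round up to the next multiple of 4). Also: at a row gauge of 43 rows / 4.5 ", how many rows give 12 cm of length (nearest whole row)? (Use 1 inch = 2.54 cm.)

Finished = 19.5 − 5 = 14.5 cm.
14.5 cm × 1/2.54 = 5.71 inches.
30/4 = 7.5 sts per in; 5.71 × 7.5 = 42.81 sts.
Next multiple of 4 → 44.
12 cm = 4.72 inches; × 9.556 = 45.14 → 45 rows.

Cast on 44 stitches; work 45 rows.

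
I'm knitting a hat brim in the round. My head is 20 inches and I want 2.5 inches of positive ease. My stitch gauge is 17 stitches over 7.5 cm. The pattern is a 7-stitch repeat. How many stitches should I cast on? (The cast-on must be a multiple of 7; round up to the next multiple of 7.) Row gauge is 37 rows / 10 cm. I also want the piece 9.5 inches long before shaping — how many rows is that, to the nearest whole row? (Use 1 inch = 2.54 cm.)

Cast on 133 stitches; work 89 rows.

Finished = 20 + 2.5 = 22.5 inches.
22.5 inches × 2.54 = 57.15 cm.
17/7.5 = 2.267 sts per cm; 57.15 × 2.267 = 129.54 sts.
Next multiple of 7 → 133.
9.5 inches = 24.13 cm; × 3.7 = 89.28 → 89 rows.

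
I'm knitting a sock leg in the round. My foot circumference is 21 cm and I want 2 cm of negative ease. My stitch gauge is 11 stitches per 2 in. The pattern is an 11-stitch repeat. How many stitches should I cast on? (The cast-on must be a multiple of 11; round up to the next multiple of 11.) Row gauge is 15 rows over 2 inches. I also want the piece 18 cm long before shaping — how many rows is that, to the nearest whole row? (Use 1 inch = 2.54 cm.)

Cast on 44 stitches; work 53 rows.

Finished = 21 − 2 = 19 cm.
19 cm × 1/2.54 = 7.48 inches.
11/2 = 5.5 sts per in; 7.48 × 5.5 = 41.14 sts.
Next multiple of 11 → 44.
18 cm = 7.09 inches; × 7.5 = 53.15 → 53 rows.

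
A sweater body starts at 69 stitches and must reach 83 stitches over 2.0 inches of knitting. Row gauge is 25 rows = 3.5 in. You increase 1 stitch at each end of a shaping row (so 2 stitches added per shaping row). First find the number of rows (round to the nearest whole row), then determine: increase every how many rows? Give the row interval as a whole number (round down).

Increase every 2nd row.

Rows = 2.0 × 7.143 = 14.3 → 14 rows.
Stitches to add: 14 → 7 shaping rows (at 2 st each).
14 / 7 = 2.00 → every 2 rows.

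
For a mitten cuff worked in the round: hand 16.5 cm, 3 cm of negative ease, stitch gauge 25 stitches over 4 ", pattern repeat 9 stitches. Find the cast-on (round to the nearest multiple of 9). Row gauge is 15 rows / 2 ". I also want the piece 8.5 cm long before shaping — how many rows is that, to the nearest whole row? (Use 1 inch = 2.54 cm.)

Cast on 36 stitches; work 25 rows.

Finished = 16.5 − 3 = 13.5 cm.
13.5 cm × 1/2.54 = 5.31 inches.
25/4 = 6.25 sts per in; 5.31 × 6.25 = 33.22 sts.
Nearest multiple of 9 → 36.
8.5 cm = 3.35 inches; × 7.5 = 25.10 → 25 rows.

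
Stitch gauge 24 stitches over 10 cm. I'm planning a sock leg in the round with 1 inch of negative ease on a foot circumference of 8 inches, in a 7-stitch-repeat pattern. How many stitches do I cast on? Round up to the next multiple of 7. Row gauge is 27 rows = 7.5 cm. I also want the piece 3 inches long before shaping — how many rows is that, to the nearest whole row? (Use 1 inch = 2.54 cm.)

Cast on 49 stitches; work 27 rows.

Finished = 8 − 1 = 7 inches.
7 inches × 2.54 = 17.78 cm.
24/10 = 2.4 sts per cm; 17.78 × 2.4 = 42.67 sts.
Next multiple of 7 → 49.
3 inches = 7.62 cm; × 3.6 = 27.43 → 27 rows.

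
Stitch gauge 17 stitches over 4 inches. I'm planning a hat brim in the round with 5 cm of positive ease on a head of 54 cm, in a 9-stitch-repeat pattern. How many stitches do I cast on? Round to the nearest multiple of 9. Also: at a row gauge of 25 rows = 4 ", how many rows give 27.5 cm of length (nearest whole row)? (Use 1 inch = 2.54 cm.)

Finished = 54 + 5 = 59 cm.
59 cm × 1/2.54 = 23.23 inches.
17/4 = 4.25 sts per in; 23.23 × 4.25 = 98.72 sts.
Nearest multiple of 9 → 99.
27.5 cm = 10.83 inches; × 6.25 = 67.67 → 68 rows.

Cast on 99 stitches; work 68 rows.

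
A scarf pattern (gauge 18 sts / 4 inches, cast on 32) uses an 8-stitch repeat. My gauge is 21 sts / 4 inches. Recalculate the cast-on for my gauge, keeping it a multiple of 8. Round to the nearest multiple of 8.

40 stitches.

32 × 21 / 18 = 37.33.
Nearest multiple of 8: 40.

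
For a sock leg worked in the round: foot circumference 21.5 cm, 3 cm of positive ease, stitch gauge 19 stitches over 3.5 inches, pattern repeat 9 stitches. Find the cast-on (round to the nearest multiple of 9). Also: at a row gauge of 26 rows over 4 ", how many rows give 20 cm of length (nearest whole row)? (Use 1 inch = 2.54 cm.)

Cast on 54 stitches; work 51 rows.

Finished = 21.5 + 3 = 24.5 cm.
24.5 cm × 1/2.54 = 9.65 inches.
19/3.5 = 5.429 sts per in; 9.65 × 5.429 = 52.36 sts.
Nearest multiple of 9 → 54.
20 cm = 7.87 inches; × 6.5 = 51.18 → 51 rows.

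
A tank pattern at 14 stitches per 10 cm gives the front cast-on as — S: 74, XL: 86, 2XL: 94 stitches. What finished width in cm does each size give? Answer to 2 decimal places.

S 52.86 cm; XL 61.43 cm; 2XL 67.14 cm.

14/10 = 1.4 sts per cm.
S: 74 / 1.4 = 52.857 → 52.86 cm.
XL: 86 / 1.4 = 61.429 → 61.43 cm.
2XL: 94 / 1.4 = 67.143 → 67.14 cm.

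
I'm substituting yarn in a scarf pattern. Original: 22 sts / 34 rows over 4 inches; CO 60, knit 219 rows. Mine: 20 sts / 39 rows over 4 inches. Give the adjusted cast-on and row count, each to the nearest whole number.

Cast on 55 stitches; work 251 rows.

Stitches: 60 × 20/22 = 54.55 → 55.
Rows: 219 × 39/34 = 251.21 → 251.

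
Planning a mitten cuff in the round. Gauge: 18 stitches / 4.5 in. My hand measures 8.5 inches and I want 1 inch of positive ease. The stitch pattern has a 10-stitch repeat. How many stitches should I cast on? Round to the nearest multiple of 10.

CO 40 sts.

Finished = 8.5 + 1 = 9.5 inches.
18 / 4.5 = 4 sts/in.
9.5 × 4 = 38.00 sts.
Nearest multiple of 10: 40.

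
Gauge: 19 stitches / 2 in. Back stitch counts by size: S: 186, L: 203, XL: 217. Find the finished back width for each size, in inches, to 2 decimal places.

S 19.58 inches; L 21.37 inches; XL 22.84 inches.

19/2 = 9.5 sts per in.
S: 186 / 9.5 = 19.579 → 19.58 in.
L: 203 / 9.5 = 21.368 → 21.37 in.
XL: 217 / 9.5 = 22.842 → 22.84 in.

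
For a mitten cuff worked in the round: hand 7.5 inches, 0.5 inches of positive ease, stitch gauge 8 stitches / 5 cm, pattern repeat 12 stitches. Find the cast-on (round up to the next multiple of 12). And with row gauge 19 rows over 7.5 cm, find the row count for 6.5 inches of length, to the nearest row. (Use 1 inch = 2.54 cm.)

Finished = 7.5 + 0.5 = 8 inches.
8 inches × 2.54 = 20.32 cm.
8/5 = 1.6 sts per cm; 20.32 × 1.6 = 32.51 sts.
Next multiple of 12 → 36.
6.5 inches = 16.51 cm; × 2.533 = 41.83 → 42 rows.

Cast on 36 stitches; work 42 rows.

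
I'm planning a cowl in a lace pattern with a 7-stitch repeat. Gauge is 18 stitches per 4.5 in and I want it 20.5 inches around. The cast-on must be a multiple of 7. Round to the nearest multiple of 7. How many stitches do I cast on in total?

84 stitches.

18 / 4.5 = 4 sts per inch.
20.5 × 4 = 82.00 sts.
Nearest multiple of 7: 84.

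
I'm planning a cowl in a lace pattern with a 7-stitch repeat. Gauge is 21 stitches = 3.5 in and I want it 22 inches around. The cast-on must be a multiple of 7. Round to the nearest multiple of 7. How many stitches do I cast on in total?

21 / 3.5 = 6 sts per inch.
22 × 6 = 132.00 sts.
Nearest multiple of 7: 133.

CO 133 sts.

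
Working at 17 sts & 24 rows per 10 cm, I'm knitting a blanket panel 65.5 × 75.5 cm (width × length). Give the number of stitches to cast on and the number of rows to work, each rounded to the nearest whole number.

Stitch gauge = 17/10 = 1.7 sts/cm; 65.5 × 1.7 = 111.35 → 111 sts.
Row gauge = 24/10 = 2.4 rows/cm; 75.5 × 2.4 = 181.20 → 181 rows.

Cast on 111 stitches and work 181 rows.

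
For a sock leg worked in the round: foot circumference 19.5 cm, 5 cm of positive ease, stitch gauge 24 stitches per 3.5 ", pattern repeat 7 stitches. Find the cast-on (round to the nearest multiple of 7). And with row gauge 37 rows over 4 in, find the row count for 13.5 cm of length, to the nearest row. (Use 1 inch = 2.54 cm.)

Finished = 19.5 + 5 = 24.5 cm.
24.5 cm × 1/2.54 = 9.65 inches.
24/3.5 = 6.857 sts per in; 9.65 × 6.857 = 66.14 sts.
Nearest multiple of 7 → 63.
13.5 cm = 5.31 inches; × 9.25 = 49.16 → 49 rows.

Cast on 63 stitches; work 49 rows.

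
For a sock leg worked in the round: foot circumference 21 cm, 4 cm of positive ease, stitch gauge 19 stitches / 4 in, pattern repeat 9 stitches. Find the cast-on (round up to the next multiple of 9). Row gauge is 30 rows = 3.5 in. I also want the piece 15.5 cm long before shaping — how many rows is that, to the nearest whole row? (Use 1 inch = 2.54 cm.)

Cast on 54 stitches; work 52 rows.

Finished = 21 + 4 = 25 cm.
25 cm × 1/2.54 = 9.84 inches.
19/4 = 4.75 sts per in; 9.84 × 4.75 = 46.75 sts.
Next multiple of 9 → 54.
15.5 cm = 6.10 inches; × 8.571 = 52.31 → 52 rows.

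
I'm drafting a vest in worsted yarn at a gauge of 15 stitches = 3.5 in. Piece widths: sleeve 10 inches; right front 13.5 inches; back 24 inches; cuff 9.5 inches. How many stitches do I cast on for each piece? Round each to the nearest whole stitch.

sleeve 43; right front 58; back 103; cuff 41.

Rate = 15/3.5 = 4.286 sts per in.
sleeve: 10 × 4.286 = 42.86 → 43.
right front: 13.5 × 4.286 = 57.86 → 58.
back: 24 × 4.286 = 102.86 → 103.
cuff: 9.5 × 4.286 = 40.71 → 41.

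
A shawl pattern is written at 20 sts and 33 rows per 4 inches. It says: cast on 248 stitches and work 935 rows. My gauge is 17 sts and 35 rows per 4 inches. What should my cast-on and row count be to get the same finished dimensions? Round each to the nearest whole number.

Stitches: 248 × 17/20 = 210.80 → 211.
Rows: 935 × 35/33 = 991.67 → 992.

Cast on 211 stitches; work 992 rows.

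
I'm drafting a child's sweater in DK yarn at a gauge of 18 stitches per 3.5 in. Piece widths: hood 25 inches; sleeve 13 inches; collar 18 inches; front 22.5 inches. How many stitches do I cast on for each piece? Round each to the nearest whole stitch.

Rate = 18/3.5 = 5.143 sts per in.
hood: 25 × 5.143 = 128.57 → 129.
sleeve: 13 × 5.143 = 66.86 → 67.
collar: 18 × 5.143 = 92.57 → 93.
front: 22.5 × 5.143 = 115.71 → 116.

hood 129; sleeve 67; collar 93; front 116.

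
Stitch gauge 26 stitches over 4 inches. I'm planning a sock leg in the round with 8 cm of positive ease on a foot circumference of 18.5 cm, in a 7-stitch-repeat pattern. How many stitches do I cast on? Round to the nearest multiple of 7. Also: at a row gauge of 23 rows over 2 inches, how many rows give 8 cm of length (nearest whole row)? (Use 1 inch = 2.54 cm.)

Cast on 70 stitches; work 36 rows.

Finished = 18.5 + 8 = 26.5 cm.
26.5 cm × 1/2.54 = 10.43 inches.
26/4 = 6.5 sts per in; 10.43 × 6.5 = 67.81 sts.
Nearest multiple of 7 → 70.
8 cm = 3.15 inches; × 11.5 = 36.22 → 36 rows.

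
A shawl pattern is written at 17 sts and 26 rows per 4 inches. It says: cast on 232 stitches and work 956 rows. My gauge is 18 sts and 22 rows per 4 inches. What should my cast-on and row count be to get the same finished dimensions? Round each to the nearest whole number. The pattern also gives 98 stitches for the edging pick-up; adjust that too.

Stitches: 232 × 18/17 = 245.65 → 246.
Rows: 956 × 22/26 = 808.92 → 809.
edging pick-up: 98 × 18/17 = 103.76 → 104.

Cast on 246 stitches; work 809 rows; edging pick-up 104 stitches.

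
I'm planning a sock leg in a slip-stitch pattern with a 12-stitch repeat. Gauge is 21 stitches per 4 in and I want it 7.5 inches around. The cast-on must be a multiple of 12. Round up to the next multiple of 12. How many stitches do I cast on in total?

21 / 4 = 5.25 sts per inch.
7.5 × 5.25 = 39.38 sts.
Next multiple of 12: 48.

48 stitches.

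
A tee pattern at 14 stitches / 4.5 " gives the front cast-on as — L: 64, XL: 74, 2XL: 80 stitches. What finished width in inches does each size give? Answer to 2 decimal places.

14/4.5 = 3.111 sts per in.
L: 64 / 3.111 = 20.571 → 20.57 in.
XL: 74 / 3.111 = 23.786 → 23.79 in.
2XL: 80 / 3.111 = 25.714 → 25.71 in.

L 20.57 inches; XL 23.79 inches; 2XL 25.71 inches.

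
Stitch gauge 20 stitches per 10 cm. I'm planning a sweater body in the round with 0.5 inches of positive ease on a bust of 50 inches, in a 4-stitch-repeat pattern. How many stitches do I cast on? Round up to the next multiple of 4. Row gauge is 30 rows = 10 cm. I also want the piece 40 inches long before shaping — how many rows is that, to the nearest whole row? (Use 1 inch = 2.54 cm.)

Finished = 50 + 0.5 = 50.5 inches.
50.5 inches × 2.54 = 128.27 cm.
20/10 = 2 sts per cm; 128.27 × 2 = 256.54 sts.
Next multiple of 4 → 260.
40 inches = 101.60 cm; × 3 = 304.80 → 305 rows.

Cast on 260 stitches; work 305 rows.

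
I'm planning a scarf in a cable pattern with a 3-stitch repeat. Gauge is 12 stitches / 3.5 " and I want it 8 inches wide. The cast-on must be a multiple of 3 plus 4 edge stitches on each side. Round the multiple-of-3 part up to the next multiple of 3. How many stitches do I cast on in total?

12 / 3.5 = 3.429 sts per inch.
8 × 3.429 = 27.43 sts.
Less 8 edge sts → 19.43 for the repeat.
Next multiple of 3: 21.
Add back 8 edge sts → 29.

Cast on 29 stitches.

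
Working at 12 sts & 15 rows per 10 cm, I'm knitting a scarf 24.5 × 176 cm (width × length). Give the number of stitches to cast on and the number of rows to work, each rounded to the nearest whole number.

Stitch gauge = 12/10 = 1.2 sts/cm; 24.5 × 1.2 = 29.40 → 29 sts.
Row gauge = 15/10 = 1.5 rows/cm; 176 × 1.5 = 264.00 → 264 rows.

Cast on 29 stitches and work 264 rows.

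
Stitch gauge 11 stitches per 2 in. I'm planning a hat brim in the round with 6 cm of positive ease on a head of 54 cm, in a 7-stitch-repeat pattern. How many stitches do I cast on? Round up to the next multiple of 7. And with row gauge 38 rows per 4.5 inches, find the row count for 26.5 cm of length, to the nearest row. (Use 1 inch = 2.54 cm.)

Finished = 54 + 6 = 60 cm.
60 cm × 1/2.54 = 23.62 inches.
11/2 = 5.5 sts per in; 23.62 × 5.5 = 129.92 sts.
Next multiple of 7 → 133.
26.5 cm = 10.43 inches; × 8.444 = 88.10 → 88 rows.

Cast on 133 stitches; work 88 rows.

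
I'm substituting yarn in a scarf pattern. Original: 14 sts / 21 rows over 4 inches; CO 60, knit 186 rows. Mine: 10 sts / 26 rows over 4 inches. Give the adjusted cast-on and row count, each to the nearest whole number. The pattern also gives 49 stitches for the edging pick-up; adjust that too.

Stitches: 60 × 10/14 = 42.86 → 43.
Rows: 186 × 26/21 = 230.29 → 230.
edging pick-up: 49 × 10/14 = 35.00 → 35.

Cast on 43 stitches; work 230 rows; edging pick-up 35 stitches.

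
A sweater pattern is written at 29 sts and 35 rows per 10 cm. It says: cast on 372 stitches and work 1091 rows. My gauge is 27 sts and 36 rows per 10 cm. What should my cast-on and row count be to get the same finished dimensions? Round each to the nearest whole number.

Cast on 346 stitches; work 1122 rows.

Stitches: 372 × 27/29 = 346.34 → 346.
Rows: 1091 × 36/35 = 1122.17 → 1122.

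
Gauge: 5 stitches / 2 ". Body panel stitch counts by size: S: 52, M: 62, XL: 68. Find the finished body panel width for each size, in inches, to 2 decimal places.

S 20.80 inches; M 24.80 inches; XL 27.20 inches.

5/2 = 2.5 sts per in.
S: 52 / 2.5 = 20.800 → 20.80 in.
M: 62 / 2.5 = 24.800 → 24.80 in.
XL: 68 / 2.5 = 27.200 → 27.20 in.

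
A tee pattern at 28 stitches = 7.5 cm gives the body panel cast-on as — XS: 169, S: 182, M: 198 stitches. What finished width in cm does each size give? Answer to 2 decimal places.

XS 45.27 cm; S 48.75 cm; M 53.04 cm.

28/7.5 = 3.733 sts per cm.
XS: 169 / 3.733 = 45.268 → 45.27 cm.
S: 182 / 3.733 = 48.750 → 48.75 cm.
M: 198 / 3.733 = 53.036 → 53.04 cm.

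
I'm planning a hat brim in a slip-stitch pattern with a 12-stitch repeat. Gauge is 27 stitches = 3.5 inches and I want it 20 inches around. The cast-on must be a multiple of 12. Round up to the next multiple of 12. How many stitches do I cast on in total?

CO 156 sts.

27 / 3.5 = 7.714 sts per inch.
20 × 7.714 = 154.29 sts.
Next multiple of 12: 156.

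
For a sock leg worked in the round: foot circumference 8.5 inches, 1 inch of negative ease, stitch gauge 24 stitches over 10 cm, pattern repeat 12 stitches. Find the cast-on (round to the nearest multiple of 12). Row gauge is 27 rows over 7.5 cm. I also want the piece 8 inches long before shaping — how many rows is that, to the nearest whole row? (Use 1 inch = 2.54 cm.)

Cast on 48 stitches; work 73 rows.

Finished = 8.5 − 1 = 7.5 inches.
7.5 inches × 2.54 = 19.05 cm.
24/10 = 2.4 sts per cm; 19.05 × 2.4 = 45.72 sts.
Nearest multiple of 12 → 48.
8 inches = 20.32 cm; × 3.6 = 73.15 → 73 rows.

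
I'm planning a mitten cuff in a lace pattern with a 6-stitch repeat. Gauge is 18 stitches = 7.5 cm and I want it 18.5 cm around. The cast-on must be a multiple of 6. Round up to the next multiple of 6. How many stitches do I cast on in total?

18 / 7.5 = 2.4 sts per cm.
18.5 × 2.4 = 44.40 sts.
Next multiple of 6: 48.

CO 48 sts.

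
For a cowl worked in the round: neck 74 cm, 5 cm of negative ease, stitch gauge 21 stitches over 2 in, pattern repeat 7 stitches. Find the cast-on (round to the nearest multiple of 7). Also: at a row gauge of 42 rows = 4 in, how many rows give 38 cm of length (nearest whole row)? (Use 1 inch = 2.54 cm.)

Finished = 74 − 5 = 69 cm.
69 cm × 1/2.54 = 27.17 inches.
21/2 = 10.5 sts per in; 27.17 × 10.5 = 285.24 sts.
Nearest multiple of 7 → 287.
38 cm = 14.96 inches; × 10.5 = 157.09 → 157 rows.

Cast on 287 stitches; work 157 rows.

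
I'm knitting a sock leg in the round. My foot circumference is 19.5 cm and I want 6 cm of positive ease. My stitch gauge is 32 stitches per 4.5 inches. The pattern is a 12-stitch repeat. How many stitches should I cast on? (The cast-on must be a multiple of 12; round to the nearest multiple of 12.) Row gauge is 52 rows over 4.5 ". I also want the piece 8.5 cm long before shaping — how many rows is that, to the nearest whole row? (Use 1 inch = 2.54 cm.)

Cast on 72 stitches; work 39 rows.

Finished = 19.5 + 6 = 25.5 cm.
25.5 cm × 1/2.54 = 10.04 inches.
32/4.5 = 7.111 sts per in; 10.04 × 7.111 = 71.39 sts.
Nearest multiple of 12 → 72.
8.5 cm = 3.35 inches; × 11.556 = 38.67 → 39 rows.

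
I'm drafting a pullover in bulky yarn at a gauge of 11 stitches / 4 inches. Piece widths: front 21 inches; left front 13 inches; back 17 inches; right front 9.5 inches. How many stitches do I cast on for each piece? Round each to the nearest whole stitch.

Rate = 11/4 = 2.75 sts per in.
front: 21 × 2.75 = 57.75 → 58.
left front: 13 × 2.75 = 35.75 → 36.
back: 17 × 2.75 = 46.75 → 47.
right front: 9.5 × 2.75 = 26.12 → 26.

front 58; left front 36; back 47; right front 26.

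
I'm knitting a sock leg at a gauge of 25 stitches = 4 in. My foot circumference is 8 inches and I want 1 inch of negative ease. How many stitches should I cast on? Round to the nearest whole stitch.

Cast on 44 stitches.

Finished = 8 − 1 = 7 in.
25 / 4 = 6.25 sts per inch.
7.00 × 6.25 = 43.75 sts.
→ 44 sts.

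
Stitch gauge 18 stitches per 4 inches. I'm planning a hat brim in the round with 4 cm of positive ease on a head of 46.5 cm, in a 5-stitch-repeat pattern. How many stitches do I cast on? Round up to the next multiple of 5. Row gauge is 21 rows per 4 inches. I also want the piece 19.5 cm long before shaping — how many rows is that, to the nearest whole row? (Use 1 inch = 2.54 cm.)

Finished = 46.5 + 4 = 50.5 cm.
50.5 cm × 1/2.54 = 19.88 inches.
18/4 = 4.5 sts per in; 19.88 × 4.5 = 89.47 sts.
Next multiple of 5 → 90.
19.5 cm = 7.68 inches; × 5.25 = 40.31 → 40 rows.

Cast on 90 stitches; work 40 rows.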